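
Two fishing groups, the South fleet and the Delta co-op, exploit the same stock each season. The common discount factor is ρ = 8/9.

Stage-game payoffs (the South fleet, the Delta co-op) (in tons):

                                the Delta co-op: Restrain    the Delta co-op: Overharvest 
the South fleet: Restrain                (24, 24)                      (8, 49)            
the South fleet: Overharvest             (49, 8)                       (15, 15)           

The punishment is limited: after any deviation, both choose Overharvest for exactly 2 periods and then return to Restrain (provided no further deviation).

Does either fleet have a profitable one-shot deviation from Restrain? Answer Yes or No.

A one-shot deviation gives 49 now, then 15 for 2 periods, then back to 24.
Gain from deviating: (49−24) today; loss: (24−15) in each of the next 2 periods.
No-deviation condition: (24−15)(ρ+…+ρ^2) ≥ 49−24, i.e. ρ+…+ρ^2 ≥ 25/9.
At ρ = 8/9: ρ+…+ρ^2 = 1.6790 < 2.7778.
So cooperation is not sustainable.

Yes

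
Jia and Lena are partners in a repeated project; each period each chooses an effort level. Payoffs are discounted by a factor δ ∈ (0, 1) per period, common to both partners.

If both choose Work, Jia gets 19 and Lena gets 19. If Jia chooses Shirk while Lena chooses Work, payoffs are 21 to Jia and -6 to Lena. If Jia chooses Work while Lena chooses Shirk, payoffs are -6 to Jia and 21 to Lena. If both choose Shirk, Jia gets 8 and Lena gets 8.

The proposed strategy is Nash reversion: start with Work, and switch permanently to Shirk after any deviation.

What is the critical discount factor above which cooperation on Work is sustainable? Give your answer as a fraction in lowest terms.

2/13

One-period gain from deviating is 21 − 19 = 2. The loss is 19 − 8 = 11 in every subsequent period, with present value 11·δ/(1−δ).
Deviation is unprofitable when 11·δ/(1−δ) ≥ 2, i.e. δ/(1−δ) ≥ 2/11.
Equivalently δ ≥ 2/(2+11) = 2/13.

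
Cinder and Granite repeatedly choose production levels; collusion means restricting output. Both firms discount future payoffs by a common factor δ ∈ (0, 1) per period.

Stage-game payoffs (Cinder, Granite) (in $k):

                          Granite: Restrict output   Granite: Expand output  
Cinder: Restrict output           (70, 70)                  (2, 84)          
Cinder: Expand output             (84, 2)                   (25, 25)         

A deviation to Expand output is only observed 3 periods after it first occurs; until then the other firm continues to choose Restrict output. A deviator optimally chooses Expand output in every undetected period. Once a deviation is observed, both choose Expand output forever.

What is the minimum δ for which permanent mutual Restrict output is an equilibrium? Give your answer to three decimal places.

0.619

Deviating for the 3 undetected periods gains 84−70 = 14 per period over cooperation, then loses 70−25 = 45 per period forever once punishment starts.
Gain: 14(1 + δ + … + δ^2); loss: 45·δ^3/(1−δ).
No profitable deviation ⇔ 14(1−δ^3) ≤ 45·δ^3, i.e. δ^3 ≥ 14/(14+45) = 14/59.
Hence δ ≥ (14/59)^(1/3) ≈ 0.619.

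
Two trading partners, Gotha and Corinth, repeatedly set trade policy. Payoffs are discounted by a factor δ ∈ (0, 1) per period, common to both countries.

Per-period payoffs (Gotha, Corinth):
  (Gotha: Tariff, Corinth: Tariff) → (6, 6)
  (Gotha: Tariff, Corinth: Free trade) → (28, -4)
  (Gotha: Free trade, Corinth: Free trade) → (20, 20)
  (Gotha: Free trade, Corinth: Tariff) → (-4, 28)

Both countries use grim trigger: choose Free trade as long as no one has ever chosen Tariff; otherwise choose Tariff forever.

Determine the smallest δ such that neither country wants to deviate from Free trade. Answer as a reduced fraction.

Under grim trigger the critical discount factor is (T−C)/(T−P) with T = 28, C = 20, P = 6.
δ* = (28−20)/(28−6) = 8/22 = 4/11.

4/11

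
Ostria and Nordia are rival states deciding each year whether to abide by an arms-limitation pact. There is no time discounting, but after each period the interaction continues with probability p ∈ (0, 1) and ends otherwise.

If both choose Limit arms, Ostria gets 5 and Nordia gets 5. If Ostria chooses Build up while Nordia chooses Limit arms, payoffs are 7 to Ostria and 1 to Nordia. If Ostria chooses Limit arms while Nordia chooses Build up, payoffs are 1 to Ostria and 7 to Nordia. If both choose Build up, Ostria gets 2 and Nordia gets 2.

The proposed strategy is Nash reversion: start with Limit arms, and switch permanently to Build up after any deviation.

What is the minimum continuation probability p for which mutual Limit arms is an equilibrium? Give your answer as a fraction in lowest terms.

With no time discounting, the continuation probability p plays the role of the discount factor.
Grim-trigger IC: 5/(1−p) ≥ 7 + 2p/(1−p) ⇒ p ≥ (7−5)/(7−2) = 2/5.

2/5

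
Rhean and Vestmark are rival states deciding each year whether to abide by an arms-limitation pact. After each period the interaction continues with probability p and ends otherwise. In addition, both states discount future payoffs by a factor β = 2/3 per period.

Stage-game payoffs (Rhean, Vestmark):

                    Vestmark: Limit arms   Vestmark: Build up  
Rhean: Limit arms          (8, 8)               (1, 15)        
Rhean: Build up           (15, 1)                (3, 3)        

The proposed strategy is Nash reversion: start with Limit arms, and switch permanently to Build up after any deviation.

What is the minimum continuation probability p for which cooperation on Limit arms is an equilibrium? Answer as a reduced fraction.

7/8

Expected continuation weight on next period's payoff is β·p = 2/3·p, which plays the role of the discount factor.
Cooperation requires 2/3·p ≥ (15−8)/(15−3) = 7/12, hence p ≥ 7/8.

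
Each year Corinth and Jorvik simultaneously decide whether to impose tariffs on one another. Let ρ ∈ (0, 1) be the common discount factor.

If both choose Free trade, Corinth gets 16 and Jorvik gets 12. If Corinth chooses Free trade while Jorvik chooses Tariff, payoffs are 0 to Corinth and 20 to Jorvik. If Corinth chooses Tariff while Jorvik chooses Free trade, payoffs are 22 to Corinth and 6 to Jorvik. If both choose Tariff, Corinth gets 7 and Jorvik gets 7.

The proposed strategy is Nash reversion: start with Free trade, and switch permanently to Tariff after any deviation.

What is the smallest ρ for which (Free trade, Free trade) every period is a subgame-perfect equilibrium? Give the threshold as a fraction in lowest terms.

8/13

For Corinth: deviation gain 22−16 = 6, per-period punishment loss 16−7 = 9. IC gives ρ ≥ 6/15 = 2/5.
For Jorvik: gain 8, loss 5 per period, so ρ ≥ 8/13.
The tighter constraint is Jorvik's, so cooperation needs ρ ≥ 8/13.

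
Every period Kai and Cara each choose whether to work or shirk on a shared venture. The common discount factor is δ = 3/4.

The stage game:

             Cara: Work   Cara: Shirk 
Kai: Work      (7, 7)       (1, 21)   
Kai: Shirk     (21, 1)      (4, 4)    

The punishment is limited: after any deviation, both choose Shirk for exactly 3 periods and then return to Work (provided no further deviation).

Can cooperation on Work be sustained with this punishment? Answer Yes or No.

IC: δ+…+δ^3 ≥ (21−7)/(7−4) = 14/3.
At δ = 3/4: partial sum = 1.7344 < 4.6667. Cooperation not sustainable.

No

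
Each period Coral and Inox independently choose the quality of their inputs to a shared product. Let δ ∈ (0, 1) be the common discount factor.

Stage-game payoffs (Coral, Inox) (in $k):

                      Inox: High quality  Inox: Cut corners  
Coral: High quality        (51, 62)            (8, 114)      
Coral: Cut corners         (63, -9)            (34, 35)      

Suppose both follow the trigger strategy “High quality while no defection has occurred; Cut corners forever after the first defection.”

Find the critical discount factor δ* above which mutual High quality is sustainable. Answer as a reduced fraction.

52/79

Coral: cooperation gives 51 each period; deviation gives 63 once then 34 forever.
  51/(1−δ) ≥ 63 + 34δ/(1−δ) ⇒ δ ≥ 12/29.
Inox: cooperation gives 62 each period; deviation gives 114 once then 35 forever.
  δ ≥ 52/79.
Both must hold, so the binding constraint is Inox's: δ ≥ 52/79.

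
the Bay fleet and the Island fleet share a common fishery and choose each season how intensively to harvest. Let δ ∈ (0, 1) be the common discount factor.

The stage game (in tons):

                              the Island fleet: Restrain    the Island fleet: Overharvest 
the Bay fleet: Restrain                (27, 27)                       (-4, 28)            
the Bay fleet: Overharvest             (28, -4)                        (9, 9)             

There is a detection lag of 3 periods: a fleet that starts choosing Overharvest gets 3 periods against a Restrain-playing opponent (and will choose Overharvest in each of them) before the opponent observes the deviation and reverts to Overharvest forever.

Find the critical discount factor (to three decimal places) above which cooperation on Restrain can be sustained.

0.375

A deviator earns 28 for 3 periods, then 9 forever; cooperating earns 27 forever. Multiplying the IC by (1−δ):
27 ≥ 28(1−δ^3) + 9δ^3, so 19·δ^3 ≥ 1 and δ^3 ≥ 1/19.
δ ≥ (1/19)^(1/3) ≈ 0.375.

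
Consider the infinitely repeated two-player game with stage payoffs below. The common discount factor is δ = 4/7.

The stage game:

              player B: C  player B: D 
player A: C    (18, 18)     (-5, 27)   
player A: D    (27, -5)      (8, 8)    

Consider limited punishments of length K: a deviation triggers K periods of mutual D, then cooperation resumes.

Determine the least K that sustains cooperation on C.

3

IC: δ(1−δ^K)/(1−δ) ≥ (27−18)/(18−8) = 9/10.
With δ = 4/7: need 1 − δ^K ≥ 9/10·(1−4/7)/(4/7), i.e. δ^K ≤ 0.3250.
Since (4/7)^2 = 0.3265 and (4/7)^3 = 0.1866, the smallest such K is 3.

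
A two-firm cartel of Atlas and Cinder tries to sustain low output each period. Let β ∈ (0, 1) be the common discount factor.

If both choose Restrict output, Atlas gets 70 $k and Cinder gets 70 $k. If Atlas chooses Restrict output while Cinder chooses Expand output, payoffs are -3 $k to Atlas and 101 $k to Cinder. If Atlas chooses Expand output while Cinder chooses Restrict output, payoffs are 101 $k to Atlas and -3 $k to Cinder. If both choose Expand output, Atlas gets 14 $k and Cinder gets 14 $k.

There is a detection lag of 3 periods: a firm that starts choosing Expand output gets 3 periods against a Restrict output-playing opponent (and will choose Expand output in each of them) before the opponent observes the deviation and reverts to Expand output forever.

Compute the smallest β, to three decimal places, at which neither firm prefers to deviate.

Deviating for the 3 undetected periods gains 101−70 = 31 per period over cooperation, then loses 70−14 = 56 per period forever once punishment starts.
Gain: 31(1 + β + … + β^2); loss: 56·β^3/(1−β).
No profitable deviation ⇔ 31(1−β^3) ≤ 56·β^3, i.e. β^3 ≥ 31/(31+56) = 31/87.
Hence β ≥ (31/87)^(1/3) ≈ 0.709.

0.709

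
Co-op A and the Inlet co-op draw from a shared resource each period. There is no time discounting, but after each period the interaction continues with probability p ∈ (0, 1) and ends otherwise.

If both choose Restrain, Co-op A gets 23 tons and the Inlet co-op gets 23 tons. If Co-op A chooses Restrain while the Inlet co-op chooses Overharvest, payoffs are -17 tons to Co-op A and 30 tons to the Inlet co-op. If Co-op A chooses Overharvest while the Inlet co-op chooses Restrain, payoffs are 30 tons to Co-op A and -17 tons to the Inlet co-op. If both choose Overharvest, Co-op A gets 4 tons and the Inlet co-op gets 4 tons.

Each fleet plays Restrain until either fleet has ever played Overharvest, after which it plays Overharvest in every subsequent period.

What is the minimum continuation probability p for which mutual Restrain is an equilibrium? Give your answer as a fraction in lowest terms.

With no time discounting, the continuation probability p plays the role of the discount factor.
Grim-trigger IC: 23/(1−p) ≥ 30 + 4p/(1−p) ⇒ p ≥ (30−23)/(30−4) = 7/26.

7/26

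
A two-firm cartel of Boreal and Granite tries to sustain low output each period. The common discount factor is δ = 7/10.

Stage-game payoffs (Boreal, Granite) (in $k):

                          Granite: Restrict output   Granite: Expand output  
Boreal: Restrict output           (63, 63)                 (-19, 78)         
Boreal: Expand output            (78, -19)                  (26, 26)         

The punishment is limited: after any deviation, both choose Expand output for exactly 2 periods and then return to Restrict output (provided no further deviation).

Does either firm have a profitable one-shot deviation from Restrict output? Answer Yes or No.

A one-shot deviation gives 78 now, then 26 for 2 periods, then back to 63.
Gain from deviating: (78−63) today; loss: (63−26) in each of the next 2 periods.
No-deviation condition: (63−26)(δ+…+δ^2) ≥ 78−63, i.e. δ+…+δ^2 ≥ 15/37.
At δ = 7/10: δ+…+δ^2 = 1.1900 ≥ 0.4054.
So cooperation is sustainable.

No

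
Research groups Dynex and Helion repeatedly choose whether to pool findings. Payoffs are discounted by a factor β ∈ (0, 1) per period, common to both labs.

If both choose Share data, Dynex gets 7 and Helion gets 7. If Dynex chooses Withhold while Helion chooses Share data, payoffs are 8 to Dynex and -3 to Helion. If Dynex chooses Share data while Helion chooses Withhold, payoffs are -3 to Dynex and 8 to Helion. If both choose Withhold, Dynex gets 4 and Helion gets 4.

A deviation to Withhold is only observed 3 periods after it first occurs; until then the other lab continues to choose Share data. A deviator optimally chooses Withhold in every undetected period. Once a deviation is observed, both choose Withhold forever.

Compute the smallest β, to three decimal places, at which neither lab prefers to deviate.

0.630

Deviating for the 3 undetected periods gains 8−7 = 1 per period over cooperation, then loses 7−4 = 3 per period forever once punishment starts.
Gain: 1(1 + β + … + β^2); loss: 3·β^3/(1−β).
No profitable deviation ⇔ 1(1−β^3) ≤ 3·β^3, i.e. β^3 ≥ 1/(1+3) = 1/4.
Hence β ≥ (1/4)^(1/3) ≈ 0.630.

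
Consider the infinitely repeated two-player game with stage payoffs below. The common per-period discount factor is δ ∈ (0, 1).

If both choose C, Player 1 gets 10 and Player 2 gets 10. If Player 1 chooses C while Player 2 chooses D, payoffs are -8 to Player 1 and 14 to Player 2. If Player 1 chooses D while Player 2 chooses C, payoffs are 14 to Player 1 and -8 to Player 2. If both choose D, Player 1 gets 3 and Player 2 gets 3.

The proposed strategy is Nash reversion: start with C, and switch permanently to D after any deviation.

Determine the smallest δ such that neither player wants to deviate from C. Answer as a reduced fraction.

4/11

Cooperation forever yields 10 each period: 10/(1−δ).
Deviating yields 14 once, then 3 forever: 14 + 3δ/(1−δ).
No profitable deviation requires 10/(1−δ) ≥ 14 + 3δ/(1−δ).
Multiplying by (1−δ): 10 ≥ 14(1−δ) + 3δ = 14 − 11δ.
So 11δ ≥ 4, i.e. δ ≥ 4/11.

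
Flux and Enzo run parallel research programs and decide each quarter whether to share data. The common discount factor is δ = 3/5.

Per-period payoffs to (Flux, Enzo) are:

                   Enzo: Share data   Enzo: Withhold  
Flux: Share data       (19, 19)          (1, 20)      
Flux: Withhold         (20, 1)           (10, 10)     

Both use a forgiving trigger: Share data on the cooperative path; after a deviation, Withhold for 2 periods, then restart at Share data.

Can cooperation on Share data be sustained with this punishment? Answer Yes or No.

Comparing payoff streams over the 3 periods until play realigns: cooperate → 19(1+δ+…+δ^2); deviate → 20 + 10(δ+…+δ^2).
Cooperation is sustained iff (19−10)(δ+…+δ^2) ≥ 20−19.
δ+…+δ^2 = 3/5·(1−(3/5)^2)/(1−3/5) = 0.9600, and (20−19)/(19−10) = 0.1111.
0.9600 ≥ 0.1111, so cooperation is sustainable.

Yes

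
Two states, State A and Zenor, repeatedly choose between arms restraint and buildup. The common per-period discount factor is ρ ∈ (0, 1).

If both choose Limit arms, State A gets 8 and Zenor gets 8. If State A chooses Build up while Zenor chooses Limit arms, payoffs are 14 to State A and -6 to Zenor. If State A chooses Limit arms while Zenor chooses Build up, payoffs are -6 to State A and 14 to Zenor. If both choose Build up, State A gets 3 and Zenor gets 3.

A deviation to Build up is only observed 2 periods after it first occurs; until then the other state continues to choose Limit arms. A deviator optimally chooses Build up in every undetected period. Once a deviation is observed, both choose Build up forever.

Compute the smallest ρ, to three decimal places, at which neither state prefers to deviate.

A deviator earns 14 for 2 periods, then 3 forever; cooperating earns 8 forever. Multiplying the IC by (1−ρ):
8 ≥ 14(1−ρ^2) + 3ρ^2, so 11·ρ^2 ≥ 6 and ρ^2 ≥ 6/11.
ρ ≥ (6/11)^(1/2) ≈ 0.739.

0.739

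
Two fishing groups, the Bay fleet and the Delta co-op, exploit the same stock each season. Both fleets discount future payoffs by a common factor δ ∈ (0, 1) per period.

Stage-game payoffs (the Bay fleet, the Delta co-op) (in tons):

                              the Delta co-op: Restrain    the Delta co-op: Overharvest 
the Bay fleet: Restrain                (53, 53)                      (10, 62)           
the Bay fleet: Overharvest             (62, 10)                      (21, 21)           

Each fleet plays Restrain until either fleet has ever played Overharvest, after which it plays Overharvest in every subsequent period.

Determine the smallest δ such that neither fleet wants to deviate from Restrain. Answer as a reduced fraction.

Cooperation forever yields 53 each period: 53/(1−δ).
Deviating yields 62 once, then 21 forever: 62 + 21δ/(1−δ).
No profitable deviation requires 53/(1−δ) ≥ 62 + 21δ/(1−δ).
Multiplying by (1−δ): 53 ≥ 62(1−δ) + 21δ = 62 − 41δ.
So 41δ ≥ 9, i.e. δ ≥ 9/41.

9/41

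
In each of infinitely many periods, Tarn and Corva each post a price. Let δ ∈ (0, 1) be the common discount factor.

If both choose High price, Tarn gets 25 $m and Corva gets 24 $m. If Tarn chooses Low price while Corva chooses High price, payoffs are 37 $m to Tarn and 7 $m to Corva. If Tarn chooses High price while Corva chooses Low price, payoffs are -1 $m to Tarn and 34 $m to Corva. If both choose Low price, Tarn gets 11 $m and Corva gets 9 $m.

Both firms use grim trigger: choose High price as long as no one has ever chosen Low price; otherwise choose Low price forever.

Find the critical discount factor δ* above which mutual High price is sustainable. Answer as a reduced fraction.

For Tarn: deviation gain 37−25 = 12, per-period punishment loss 25−11 = 14. IC gives δ ≥ 12/26 = 6/13.
For Corva: gain 10, loss 15 per period, so δ ≥ 10/25 = 2/5.
The tighter constraint is Tarn's, so cooperation needs δ ≥ 6/13.

6/13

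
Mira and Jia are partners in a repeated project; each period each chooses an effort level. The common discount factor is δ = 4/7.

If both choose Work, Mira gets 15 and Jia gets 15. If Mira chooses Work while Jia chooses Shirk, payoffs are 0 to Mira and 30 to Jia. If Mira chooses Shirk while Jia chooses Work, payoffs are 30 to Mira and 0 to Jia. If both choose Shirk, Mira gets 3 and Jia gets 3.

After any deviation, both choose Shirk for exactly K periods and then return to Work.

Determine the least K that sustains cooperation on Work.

5

No profitable deviation requires (15−3)(δ+…+δ^K) ≥ 30−15, i.e. δ+…+δ^K ≥ 5/4 ≈ 1.2500.
With δ = 4/7, the partial sums are K=1: 0.5714, K=2: 0.8980, K=3: 1.0845, K=4: 1.1912, K=5: 1.2521.
K = 5 is the first length at which the sum reaches 1.2500.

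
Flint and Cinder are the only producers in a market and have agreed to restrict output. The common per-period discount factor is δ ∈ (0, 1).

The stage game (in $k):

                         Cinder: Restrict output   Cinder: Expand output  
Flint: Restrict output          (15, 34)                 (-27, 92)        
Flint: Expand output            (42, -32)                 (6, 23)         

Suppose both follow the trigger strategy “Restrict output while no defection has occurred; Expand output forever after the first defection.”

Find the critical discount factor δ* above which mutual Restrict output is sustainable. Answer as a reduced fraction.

58/69

Flint: cooperation gives 15 each period; deviation gives 42 once then 6 forever.
  15/(1−δ) ≥ 42 + 6δ/(1−δ) ⇒ δ ≥ 27/36 = 3/4.
Cinder: cooperation gives 34 each period; deviation gives 92 once then 23 forever.
  δ ≥ 58/69.
Both must hold, so the binding constraint is Cinder's: δ ≥ 58/69.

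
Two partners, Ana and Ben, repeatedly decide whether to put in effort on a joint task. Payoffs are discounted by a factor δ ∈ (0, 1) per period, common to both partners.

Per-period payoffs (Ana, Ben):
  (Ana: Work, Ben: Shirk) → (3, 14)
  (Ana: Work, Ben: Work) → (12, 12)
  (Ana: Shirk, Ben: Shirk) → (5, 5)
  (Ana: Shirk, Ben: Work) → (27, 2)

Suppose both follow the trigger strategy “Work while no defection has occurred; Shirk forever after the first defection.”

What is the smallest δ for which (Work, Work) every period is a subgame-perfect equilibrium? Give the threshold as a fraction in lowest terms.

Ana: cooperation gives 12 each period; deviation gives 27 once then 5 forever.
  12/(1−δ) ≥ 27 + 5δ/(1−δ) ⇒ δ ≥ 15/22.
Ben: cooperation gives 12 each period; deviation gives 14 once then 5 forever.
  δ ≥ 2/9.
Both must hold, so the binding constraint is Ana's: δ ≥ 15/22.

15/22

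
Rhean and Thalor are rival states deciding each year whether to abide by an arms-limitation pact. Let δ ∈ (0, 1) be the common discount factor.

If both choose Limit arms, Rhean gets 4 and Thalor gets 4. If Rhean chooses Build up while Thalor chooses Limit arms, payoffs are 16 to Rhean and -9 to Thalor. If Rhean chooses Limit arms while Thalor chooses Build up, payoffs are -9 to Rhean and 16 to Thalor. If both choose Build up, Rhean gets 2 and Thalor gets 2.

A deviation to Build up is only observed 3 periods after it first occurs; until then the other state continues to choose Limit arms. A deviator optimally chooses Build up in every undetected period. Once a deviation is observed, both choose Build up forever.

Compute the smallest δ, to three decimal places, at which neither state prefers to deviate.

0.950

A deviator earns 16 for 3 periods, then 2 forever; cooperating earns 4 forever. Multiplying the IC by (1−δ):
4 ≥ 16(1−δ^3) + 2δ^3, so 14·δ^3 ≥ 12 and δ^3 ≥ 6/7.
δ ≥ (6/7)^(1/3) ≈ 0.950.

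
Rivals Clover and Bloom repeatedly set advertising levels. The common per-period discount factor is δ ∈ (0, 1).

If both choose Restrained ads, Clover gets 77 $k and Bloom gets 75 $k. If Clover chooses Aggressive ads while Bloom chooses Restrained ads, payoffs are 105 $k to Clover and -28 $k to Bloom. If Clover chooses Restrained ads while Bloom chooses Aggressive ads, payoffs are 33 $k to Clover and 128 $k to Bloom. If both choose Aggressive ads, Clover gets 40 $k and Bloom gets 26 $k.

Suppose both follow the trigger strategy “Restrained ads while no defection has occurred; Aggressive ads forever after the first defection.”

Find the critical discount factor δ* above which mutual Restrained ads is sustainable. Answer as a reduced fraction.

Clover: cooperation gives 77 each period; deviation gives 105 once then 40 forever.
  77/(1−δ) ≥ 105 + 40δ/(1−δ) ⇒ δ ≥ 28/65.
Bloom: cooperation gives 75 each period; deviation gives 128 once then 26 forever.
  δ ≥ 53/102.
Both must hold, so the binding constraint is Bloom's: δ ≥ 53/102.

53/102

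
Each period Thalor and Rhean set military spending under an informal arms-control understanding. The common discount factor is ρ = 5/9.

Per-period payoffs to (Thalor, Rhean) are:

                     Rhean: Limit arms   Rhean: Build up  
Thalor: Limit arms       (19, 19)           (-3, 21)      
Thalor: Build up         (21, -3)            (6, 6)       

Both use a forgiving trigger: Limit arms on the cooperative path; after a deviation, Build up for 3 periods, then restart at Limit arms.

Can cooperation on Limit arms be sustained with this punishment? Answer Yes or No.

Comparing payoff streams over the 4 periods until play realigns: cooperate → 19(1+ρ+…+ρ^3); deviate → 21 + 6(ρ+…+ρ^3).
Cooperation is sustained iff (19−6)(ρ+…+ρ^3) ≥ 21−19.
ρ+…+ρ^3 = 5/9·(1−(5/9)^3)/(1−5/9) = 1.0357, and (21−19)/(19−6) = 0.1538.
1.0357 ≥ 0.1538, so cooperation is sustainable.

Yes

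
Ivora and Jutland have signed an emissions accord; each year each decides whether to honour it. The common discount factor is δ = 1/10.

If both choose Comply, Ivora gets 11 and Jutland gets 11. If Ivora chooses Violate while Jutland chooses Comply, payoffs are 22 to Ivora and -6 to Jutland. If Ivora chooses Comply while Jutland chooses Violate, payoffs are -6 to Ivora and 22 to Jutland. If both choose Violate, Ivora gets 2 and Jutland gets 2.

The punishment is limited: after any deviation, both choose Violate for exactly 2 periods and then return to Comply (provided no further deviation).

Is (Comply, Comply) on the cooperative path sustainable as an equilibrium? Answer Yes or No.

Comparing payoff streams over the 3 periods until play realigns: cooperate → 11(1+δ+…+δ^2); deviate → 22 + 2(δ+…+δ^2).
Cooperation is sustained iff (11−2)(δ+…+δ^2) ≥ 22−11.
δ+…+δ^2 = 1/10·(1−(1/10)^2)/(1−1/10) = 0.1100, and (22−11)/(11−2) = 1.2222.
0.1100 < 1.2222, so cooperation is not sustainable.

No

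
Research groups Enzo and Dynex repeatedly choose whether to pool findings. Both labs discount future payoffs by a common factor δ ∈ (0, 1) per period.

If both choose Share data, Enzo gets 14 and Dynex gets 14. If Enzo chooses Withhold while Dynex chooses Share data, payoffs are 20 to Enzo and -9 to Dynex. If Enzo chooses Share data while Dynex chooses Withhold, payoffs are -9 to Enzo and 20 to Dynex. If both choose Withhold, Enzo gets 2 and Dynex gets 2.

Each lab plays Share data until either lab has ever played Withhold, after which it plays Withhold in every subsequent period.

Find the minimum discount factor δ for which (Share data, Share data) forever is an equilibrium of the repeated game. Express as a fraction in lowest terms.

1/3

One-period gain from deviating is 20 − 14 = 6. The loss is 14 − 2 = 12 in every subsequent period, with present value 12·δ/(1−δ).
Deviation is unprofitable when 12·δ/(1−δ) ≥ 6, i.e. δ/(1−δ) ≥ 1/2.
Equivalently δ ≥ 6/(6+12) = 1/3.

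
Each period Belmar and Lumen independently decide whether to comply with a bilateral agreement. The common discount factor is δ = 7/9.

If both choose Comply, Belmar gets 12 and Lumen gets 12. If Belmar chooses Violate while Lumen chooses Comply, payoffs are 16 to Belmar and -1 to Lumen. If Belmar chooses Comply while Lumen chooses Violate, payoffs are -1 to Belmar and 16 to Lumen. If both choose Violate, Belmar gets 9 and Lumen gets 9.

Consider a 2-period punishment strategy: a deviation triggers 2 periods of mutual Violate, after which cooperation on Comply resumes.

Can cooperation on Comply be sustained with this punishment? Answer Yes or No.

Yes

A one-shot deviation gives 16 now, then 9 for 2 periods, then back to 12.
Gain from deviating: (16−12) today; loss: (12−9) in each of the next 2 periods.
No-deviation condition: (12−9)(δ+…+δ^2) ≥ 16−12, i.e. δ+…+δ^2 ≥ 4/3.
At δ = 7/9: δ+…+δ^2 = 1.3827 ≥ 1.3333.
So cooperation is sustainable.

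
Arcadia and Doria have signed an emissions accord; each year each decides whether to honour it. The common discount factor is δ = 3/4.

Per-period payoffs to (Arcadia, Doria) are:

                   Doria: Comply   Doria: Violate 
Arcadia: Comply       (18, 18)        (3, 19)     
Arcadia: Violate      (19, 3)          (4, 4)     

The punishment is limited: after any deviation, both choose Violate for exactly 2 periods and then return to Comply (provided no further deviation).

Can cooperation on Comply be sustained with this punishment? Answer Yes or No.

Yes

Comparing payoff streams over the 3 periods until play realigns: cooperate → 18(1+δ+…+δ^2); deviate → 19 + 4(δ+…+δ^2).
Cooperation is sustained iff (18−4)(δ+…+δ^2) ≥ 19−18.
δ+…+δ^2 = 3/4·(1−(3/4)^2)/(1−3/4) = 1.3125, and (19−18)/(18−4) = 0.0714.
1.3125 ≥ 0.0714, so cooperation is sustainable.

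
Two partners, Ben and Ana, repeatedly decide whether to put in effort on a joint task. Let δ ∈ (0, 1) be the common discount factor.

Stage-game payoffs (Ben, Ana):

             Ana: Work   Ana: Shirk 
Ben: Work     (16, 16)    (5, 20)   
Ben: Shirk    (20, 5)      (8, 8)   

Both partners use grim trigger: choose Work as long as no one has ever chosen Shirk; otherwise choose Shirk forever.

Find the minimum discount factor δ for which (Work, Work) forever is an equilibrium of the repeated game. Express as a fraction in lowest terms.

One-period gain from deviating is 20 − 16 = 4. The loss is 16 − 8 = 8 in every subsequent period, with present value 8·δ/(1−δ).
Deviation is unprofitable when 8·δ/(1−δ) ≥ 4, i.e. δ/(1−δ) ≥ 1/2.
Equivalently δ ≥ 4/(4+8) = 1/3.

1/3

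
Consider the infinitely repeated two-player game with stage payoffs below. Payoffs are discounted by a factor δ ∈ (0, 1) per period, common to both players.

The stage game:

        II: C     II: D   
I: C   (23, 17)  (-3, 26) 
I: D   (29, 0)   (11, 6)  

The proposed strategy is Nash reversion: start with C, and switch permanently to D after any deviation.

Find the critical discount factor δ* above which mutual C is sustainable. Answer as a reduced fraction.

For I: deviation gain 29−23 = 6, per-period punishment loss 23−11 = 12. IC gives δ ≥ 6/18 = 1/3.
For II: gain 9, loss 11 per period, so δ ≥ 9/20.
The tighter constraint is II's, so cooperation needs δ ≥ 9/20.

9/20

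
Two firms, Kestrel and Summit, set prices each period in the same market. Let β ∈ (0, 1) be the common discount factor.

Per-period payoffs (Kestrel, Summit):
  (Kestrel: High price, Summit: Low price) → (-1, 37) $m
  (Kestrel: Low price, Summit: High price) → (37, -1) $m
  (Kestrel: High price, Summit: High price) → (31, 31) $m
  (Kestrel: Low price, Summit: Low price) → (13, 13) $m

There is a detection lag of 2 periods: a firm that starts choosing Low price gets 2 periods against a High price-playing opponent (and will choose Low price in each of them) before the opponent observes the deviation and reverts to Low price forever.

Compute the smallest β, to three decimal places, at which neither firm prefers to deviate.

0.500

A deviator earns 37 for 2 periods, then 13 forever; cooperating earns 31 forever. Multiplying the IC by (1−β):
31 ≥ 37(1−β^2) + 13β^2, so 24·β^2 ≥ 6 and β^2 ≥ 1/4.
β ≥ (1/4)^(1/2) ≈ 0.500.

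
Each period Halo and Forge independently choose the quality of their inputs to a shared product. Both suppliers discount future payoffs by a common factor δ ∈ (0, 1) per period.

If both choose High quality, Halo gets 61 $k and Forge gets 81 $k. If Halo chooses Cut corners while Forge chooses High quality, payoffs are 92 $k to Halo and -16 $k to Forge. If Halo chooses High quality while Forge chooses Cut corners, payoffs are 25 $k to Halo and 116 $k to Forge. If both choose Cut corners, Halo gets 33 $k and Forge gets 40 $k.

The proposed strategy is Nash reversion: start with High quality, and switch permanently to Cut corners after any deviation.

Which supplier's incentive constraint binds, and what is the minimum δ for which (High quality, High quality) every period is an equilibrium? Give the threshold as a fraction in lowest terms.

For Halo: deviation gain 92−61 = 31, per-period punishment loss 61−33 = 28. IC gives δ ≥ 31/59.
For Forge: gain 35, loss 41 per period, so δ ≥ 35/76.
The tighter constraint is Halo's, so cooperation needs δ ≥ 31/59.

Halo; δ ≥ 31/59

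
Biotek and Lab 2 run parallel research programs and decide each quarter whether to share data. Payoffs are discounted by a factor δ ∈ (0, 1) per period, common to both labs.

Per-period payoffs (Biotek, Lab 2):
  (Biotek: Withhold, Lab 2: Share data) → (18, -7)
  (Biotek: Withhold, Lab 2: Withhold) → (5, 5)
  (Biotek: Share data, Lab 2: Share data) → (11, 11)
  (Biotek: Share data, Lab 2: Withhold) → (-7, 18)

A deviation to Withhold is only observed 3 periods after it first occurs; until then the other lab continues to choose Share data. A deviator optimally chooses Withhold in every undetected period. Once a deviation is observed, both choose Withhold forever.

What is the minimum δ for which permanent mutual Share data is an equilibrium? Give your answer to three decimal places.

Deviating for the 3 undetected periods gains 18−11 = 7 per period over cooperation, then loses 11−5 = 6 per period forever once punishment starts.
Gain: 7(1 + δ + … + δ^2); loss: 6·δ^3/(1−δ).
No profitable deviation ⇔ 7(1−δ^3) ≤ 6·δ^3, i.e. δ^3 ≥ 7/(7+6) = 7/13.
Hence δ ≥ (7/13)^(1/3) ≈ 0.814.

0.814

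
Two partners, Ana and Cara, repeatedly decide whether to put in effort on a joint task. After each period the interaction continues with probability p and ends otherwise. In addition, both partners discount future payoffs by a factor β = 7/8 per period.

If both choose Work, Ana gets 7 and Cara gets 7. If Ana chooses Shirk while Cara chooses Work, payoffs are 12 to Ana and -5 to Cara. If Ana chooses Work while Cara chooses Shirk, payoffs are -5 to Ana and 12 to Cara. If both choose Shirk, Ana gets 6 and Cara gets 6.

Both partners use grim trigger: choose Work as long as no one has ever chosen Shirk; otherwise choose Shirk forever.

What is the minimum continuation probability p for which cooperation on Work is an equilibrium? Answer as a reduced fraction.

With continuation probability p and discount β, the effective per-period discount factor is βp.
Grim-trigger IC: βp ≥ (12−7)/(12−6) = 5/6.
So p ≥ (5/6)/(7/8) = 20/21.

20/21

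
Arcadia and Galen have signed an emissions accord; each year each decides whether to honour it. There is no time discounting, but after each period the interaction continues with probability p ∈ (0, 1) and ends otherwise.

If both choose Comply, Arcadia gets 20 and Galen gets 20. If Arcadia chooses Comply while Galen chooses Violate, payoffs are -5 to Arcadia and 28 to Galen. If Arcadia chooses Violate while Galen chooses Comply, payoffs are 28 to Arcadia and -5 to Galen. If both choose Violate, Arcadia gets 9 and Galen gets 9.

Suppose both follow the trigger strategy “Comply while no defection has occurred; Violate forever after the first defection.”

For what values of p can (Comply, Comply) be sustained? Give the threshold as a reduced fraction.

8/19

With no time discounting, the continuation probability p plays the role of the discount factor.
Grim-trigger IC: 20/(1−p) ≥ 28 + 9p/(1−p) ⇒ p ≥ (28−20)/(28−9) = 8/19.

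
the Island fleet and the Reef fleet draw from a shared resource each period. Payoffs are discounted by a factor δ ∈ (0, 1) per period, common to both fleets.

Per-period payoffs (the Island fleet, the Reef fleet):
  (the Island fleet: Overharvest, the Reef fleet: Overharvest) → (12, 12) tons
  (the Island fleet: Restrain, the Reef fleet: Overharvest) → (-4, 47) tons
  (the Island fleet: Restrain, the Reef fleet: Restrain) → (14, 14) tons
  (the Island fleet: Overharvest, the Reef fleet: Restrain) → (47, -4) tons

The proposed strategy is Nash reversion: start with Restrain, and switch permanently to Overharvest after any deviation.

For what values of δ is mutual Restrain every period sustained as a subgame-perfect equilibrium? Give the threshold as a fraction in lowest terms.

33/35

Under grim trigger the critical discount factor is (T−C)/(T−P) with T = 47, C = 14, P = 12.
δ* = (47−14)/(47−12) = 33/35.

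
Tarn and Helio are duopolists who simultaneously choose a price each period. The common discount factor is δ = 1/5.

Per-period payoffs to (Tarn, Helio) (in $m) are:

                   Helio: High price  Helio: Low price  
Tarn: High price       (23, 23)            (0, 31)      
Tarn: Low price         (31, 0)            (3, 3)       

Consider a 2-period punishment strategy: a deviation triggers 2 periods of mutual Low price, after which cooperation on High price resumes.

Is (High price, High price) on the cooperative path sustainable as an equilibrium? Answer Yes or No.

A one-shot deviation gives 31 now, then 3 for 2 periods, then back to 23.
Gain from deviating: (31−23) today; loss: (23−3) in each of the next 2 periods.
No-deviation condition: (23−3)(δ+…+δ^2) ≥ 31−23, i.e. δ+…+δ^2 ≥ 2/5.
At δ = 1/5: δ+…+δ^2 = 0.2400 < 0.4000.
So cooperation is not sustainable.

No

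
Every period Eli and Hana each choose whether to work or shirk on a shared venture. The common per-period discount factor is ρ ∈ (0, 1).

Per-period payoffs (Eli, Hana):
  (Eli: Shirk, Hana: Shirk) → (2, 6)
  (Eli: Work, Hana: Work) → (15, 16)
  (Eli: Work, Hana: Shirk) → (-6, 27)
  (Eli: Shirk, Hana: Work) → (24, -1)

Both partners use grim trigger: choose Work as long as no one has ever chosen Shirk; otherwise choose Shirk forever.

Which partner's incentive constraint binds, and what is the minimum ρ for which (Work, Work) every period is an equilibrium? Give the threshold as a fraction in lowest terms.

Hana; ρ ≥ 11/21

Eli: cooperation gives 15 each period; deviation gives 24 once then 2 forever.
  15/(1−ρ) ≥ 24 + 2ρ/(1−ρ) ⇒ ρ ≥ 9/22.
Hana: cooperation gives 16 each period; deviation gives 27 once then 6 forever.
  ρ ≥ 11/21.
Both must hold, so the binding constraint is Hana's: ρ ≥ 11/21.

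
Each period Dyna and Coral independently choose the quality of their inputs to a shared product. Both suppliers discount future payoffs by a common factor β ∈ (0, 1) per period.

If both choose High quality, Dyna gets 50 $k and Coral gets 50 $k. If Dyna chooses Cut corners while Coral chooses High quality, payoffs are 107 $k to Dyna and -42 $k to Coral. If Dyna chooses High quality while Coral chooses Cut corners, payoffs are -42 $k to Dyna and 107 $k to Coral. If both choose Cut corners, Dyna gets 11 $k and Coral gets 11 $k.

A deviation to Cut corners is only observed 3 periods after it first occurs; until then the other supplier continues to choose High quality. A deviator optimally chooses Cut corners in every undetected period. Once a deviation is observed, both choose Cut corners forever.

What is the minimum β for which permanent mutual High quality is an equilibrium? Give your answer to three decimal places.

The best deviation is to choose Cut corners for all 3 undetected periods, earning 107 each, then 11 forever once detected.
Deviation value: 107(1−β^3)/(1−β) + 11β^3/(1−β); cooperation value: 50/(1−β).
IC: 50 ≥ 107(1−β^3) + 11β^3 = 107 − 96β^3.
So β^3 ≥ 57/96 = 19/32, giving β ≥ (19/32)^(1/3) ≈ 0.840.

0.840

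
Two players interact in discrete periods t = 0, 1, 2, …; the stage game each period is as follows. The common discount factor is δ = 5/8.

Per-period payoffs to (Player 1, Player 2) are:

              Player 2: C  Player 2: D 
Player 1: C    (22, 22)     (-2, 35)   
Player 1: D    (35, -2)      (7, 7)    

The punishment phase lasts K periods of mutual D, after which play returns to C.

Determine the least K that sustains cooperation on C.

IC: δ(1−δ^K)/(1−δ) ≥ (35−22)/(22−7) = 13/15.
With δ = 5/8: need 1 − δ^K ≥ 13/15·(1−5/8)/(5/8), i.e. δ^K ≤ 0.4800.
Since (5/8)^1 = 0.6250 and (5/8)^2 = 0.3906, the smallest such K is 2.

2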